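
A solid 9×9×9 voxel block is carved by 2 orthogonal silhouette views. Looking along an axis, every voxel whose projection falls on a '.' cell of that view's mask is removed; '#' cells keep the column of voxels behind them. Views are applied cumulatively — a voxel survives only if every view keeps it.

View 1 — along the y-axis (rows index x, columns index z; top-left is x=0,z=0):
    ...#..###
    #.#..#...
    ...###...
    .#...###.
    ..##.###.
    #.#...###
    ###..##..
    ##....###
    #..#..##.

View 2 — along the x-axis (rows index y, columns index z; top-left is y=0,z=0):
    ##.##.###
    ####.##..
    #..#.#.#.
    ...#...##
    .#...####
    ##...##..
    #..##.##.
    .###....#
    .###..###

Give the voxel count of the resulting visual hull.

full grid |V| = 729
[1] y-view keeps 38 columns → grid now 342
[2] x-view keeps 44 columns → grid now 198

|visual hull| = 198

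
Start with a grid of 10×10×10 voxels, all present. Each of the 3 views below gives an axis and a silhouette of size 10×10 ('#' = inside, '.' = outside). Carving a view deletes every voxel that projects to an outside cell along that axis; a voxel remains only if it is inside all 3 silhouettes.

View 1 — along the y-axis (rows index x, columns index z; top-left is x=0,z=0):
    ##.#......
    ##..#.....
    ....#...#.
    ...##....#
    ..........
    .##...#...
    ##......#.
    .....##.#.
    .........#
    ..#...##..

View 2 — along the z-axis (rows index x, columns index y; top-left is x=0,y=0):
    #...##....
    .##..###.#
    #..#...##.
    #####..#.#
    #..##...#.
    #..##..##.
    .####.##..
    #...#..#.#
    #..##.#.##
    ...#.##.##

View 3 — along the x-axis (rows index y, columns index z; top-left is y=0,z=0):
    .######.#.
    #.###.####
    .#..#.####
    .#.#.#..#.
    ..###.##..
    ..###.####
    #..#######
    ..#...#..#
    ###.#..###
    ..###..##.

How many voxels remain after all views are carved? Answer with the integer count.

voxel count = 65

before carving: 1000 voxels (10×10×10)
carve view 1 (along y, XZ-mask fill 24/100): 240 voxels remain
carve view 2 (along z, XY-mask fill 50/100): 122 voxels remain
carve view 3 (along x, YZ-mask fill 60/100): 65 voxels remain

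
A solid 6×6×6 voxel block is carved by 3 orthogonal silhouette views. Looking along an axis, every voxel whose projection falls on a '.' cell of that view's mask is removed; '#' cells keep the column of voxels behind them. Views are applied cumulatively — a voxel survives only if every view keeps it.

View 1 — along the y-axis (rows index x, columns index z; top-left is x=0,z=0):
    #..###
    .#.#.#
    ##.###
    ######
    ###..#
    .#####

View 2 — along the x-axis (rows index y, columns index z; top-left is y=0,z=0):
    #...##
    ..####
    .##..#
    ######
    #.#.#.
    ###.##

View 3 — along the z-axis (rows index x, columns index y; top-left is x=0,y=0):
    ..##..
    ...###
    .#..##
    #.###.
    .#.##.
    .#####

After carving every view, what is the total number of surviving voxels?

start: 6×6×6 = 216 voxels
carve view 1 (along y, XZ-mask fill 27/36): 162 voxels remain
carve view 2 (along x, YZ-mask fill 24/36): 106 voxels remain
carve view 3 (along z, XY-mask fill 20/36): 60 voxels remain

|visual hull| = 60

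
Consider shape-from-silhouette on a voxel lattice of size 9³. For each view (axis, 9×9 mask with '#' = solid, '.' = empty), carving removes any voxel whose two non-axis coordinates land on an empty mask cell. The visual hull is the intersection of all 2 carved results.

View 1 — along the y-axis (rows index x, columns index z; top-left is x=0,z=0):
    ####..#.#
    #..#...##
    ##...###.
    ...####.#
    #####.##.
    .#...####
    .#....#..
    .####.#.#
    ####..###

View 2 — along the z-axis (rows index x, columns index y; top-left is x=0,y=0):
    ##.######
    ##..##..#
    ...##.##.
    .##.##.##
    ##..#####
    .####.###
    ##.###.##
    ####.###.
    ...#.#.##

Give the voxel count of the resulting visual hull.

remaining voxels: 286

initial block: 9^3 = 729
step 1: project along y, AND mask (47/81) → |grid| = 423
step 2: project along z, AND mask (55/81) → |grid| = 286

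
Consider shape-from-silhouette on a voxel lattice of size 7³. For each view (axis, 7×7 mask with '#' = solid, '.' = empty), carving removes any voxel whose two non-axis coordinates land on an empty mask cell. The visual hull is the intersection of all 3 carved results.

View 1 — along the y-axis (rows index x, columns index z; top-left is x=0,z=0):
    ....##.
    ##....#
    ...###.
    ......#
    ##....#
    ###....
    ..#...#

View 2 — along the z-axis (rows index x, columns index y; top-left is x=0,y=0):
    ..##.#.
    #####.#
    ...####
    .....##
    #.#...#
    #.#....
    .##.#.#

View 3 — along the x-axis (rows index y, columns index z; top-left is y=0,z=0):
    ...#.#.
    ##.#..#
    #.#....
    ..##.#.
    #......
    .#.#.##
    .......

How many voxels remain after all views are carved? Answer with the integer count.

17 voxels

initial block: 7^3 = 343
  1. axis=1 (XZ plane), |mask|=17  ⇒  voxels=119
  2. axis=2 (XY plane), |mask|=24  ⇒  voxels=61
  3. axis=0 (YZ plane), |mask|=16  ⇒  voxels=17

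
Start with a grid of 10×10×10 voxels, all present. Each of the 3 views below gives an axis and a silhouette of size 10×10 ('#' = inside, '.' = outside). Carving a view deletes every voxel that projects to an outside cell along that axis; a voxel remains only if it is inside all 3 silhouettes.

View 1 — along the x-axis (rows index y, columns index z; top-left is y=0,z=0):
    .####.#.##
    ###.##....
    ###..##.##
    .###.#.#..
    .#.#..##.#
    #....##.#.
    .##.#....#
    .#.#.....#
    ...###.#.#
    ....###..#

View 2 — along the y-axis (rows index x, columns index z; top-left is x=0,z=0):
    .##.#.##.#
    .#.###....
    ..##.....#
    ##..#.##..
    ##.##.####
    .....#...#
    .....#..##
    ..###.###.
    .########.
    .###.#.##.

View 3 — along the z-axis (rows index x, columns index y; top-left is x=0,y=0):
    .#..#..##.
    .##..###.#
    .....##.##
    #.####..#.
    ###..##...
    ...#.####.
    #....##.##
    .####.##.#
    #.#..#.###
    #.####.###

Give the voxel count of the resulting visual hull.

full grid |V| = 1000
V1 x: intersect with YZ mask (49 set) -- 490 left
V2 y: intersect with XZ mask (51 set) -- 256 left
V3 z: intersect with XY mask (56 set) -- 142 left

142 voxels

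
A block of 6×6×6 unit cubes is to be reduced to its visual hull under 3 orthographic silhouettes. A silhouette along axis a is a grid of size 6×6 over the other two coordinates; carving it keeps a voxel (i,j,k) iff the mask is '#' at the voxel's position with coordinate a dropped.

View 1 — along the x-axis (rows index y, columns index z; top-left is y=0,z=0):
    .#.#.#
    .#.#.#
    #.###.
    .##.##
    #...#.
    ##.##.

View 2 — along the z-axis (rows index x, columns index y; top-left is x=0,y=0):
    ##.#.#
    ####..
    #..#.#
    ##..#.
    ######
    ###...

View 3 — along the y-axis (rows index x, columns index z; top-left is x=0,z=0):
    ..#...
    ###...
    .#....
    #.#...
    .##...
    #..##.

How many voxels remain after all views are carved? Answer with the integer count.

full grid |V| = 216
after view 1 [x-axis, 20 of 36 cells solid] → remaining = 120
after view 2 [z-axis, 23 of 36 cells solid] → remaining = 77
after view 3 [y-axis, 12 of 36 cells solid] → remaining = 22

voxel count = 22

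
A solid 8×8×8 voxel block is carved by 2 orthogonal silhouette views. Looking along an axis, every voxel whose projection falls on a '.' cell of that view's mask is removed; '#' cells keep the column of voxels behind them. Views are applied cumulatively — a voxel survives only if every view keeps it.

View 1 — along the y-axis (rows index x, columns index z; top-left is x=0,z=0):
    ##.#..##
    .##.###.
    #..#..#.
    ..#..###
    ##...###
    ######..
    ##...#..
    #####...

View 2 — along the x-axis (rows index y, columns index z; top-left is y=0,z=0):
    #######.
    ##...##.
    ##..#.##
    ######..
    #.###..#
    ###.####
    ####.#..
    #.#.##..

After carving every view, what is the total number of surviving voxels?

remaining voxels: 201

full grid |V| = 512
carve view 1 (along y, XZ-mask fill 36/64): 288 voxels remain
carve view 2 (along x, YZ-mask fill 43/64): 201 voxels remain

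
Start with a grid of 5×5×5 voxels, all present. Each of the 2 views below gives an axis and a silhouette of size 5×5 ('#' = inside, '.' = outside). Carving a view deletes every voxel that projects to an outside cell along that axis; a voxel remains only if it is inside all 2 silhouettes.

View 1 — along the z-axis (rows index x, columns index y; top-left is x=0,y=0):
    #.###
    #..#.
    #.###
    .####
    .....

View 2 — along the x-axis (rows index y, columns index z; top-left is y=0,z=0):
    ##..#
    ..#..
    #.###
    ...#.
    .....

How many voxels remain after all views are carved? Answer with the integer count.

26 voxels

start: 5×5×5 = 125 voxels
[1] z-view keeps 14 columns → grid now 70
[2] x-view keeps 9 columns → grid now 26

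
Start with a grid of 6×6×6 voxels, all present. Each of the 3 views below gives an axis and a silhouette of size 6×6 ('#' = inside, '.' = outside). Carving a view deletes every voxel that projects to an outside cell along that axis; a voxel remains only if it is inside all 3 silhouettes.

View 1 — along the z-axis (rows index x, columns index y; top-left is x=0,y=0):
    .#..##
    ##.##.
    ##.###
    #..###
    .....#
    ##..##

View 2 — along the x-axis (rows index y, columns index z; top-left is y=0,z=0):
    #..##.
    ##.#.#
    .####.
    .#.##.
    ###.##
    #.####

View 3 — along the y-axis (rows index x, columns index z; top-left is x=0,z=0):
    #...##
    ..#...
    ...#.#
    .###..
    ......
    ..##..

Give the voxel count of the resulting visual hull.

voxel count = 28

initial block: 6^3 = 216
after view 1 [z-axis, 21 of 36 cells solid] → remaining = 126
after view 2 [x-axis, 24 of 36 cells solid] → remaining = 87
after view 3 [y-axis, 11 of 36 cells solid] → remaining = 28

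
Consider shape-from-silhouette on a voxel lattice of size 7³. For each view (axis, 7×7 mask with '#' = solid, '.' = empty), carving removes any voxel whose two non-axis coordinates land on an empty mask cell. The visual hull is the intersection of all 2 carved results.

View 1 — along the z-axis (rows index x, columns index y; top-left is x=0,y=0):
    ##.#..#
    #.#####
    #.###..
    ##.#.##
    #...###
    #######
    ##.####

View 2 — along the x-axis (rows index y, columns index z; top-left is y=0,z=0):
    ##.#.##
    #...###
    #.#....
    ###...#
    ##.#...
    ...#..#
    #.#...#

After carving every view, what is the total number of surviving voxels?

initial block: 7^3 = 343
V1 z: intersect with XY mask (36 set) -- 252 left
V2 x: intersect with YZ mask (23 set) -- 124 left

voxel count = 124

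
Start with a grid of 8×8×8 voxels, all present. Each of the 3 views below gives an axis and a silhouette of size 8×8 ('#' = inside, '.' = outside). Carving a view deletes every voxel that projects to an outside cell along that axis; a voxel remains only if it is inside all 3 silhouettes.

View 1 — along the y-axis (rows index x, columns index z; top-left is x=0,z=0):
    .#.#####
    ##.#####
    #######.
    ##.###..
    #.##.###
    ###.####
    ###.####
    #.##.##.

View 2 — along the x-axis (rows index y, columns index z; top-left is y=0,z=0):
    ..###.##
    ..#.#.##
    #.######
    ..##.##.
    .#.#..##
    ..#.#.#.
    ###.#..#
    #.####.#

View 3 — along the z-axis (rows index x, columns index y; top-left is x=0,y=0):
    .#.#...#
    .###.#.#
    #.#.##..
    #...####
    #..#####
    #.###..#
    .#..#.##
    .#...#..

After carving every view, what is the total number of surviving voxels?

voxel count = 120

initial block: 8^3 = 512
carve view 1 (along y, XZ-mask fill 50/64): 400 voxels remain
carve view 2 (along x, YZ-mask fill 38/64): 230 voxels remain
carve view 3 (along z, XY-mask fill 34/64): 120 voxels remain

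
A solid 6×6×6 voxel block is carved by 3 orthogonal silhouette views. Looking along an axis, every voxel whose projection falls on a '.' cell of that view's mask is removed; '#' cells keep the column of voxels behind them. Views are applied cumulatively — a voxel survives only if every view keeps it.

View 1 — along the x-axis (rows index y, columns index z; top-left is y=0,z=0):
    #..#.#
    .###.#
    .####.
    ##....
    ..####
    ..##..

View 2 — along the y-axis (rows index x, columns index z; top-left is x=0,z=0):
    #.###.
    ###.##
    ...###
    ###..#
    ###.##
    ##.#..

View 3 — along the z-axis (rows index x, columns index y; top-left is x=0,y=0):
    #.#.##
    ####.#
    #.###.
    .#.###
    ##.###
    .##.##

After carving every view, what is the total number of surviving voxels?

start: 6×6×6 = 216 voxels
[1] x-view keeps 19 columns → grid now 114
[2] y-view keeps 24 columns → grid now 73
[3] z-view keeps 26 columns → grid now 53

53 voxels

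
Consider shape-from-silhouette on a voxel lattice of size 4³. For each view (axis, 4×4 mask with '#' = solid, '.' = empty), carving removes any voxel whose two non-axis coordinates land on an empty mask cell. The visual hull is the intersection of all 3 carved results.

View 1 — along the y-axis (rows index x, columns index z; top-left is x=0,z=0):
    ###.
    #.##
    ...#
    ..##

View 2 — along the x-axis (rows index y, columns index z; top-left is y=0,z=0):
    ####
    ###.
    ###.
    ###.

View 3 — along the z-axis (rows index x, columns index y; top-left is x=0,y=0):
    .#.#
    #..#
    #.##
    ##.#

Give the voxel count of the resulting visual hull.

remaining voxels: 16

before carving: 64 voxels (4×4×4)
V1 y: intersect with XZ mask (9 set) -- 36 left
V2 x: intersect with YZ mask (13 set) -- 27 left
V3 z: intersect with XY mask (10 set) -- 16 left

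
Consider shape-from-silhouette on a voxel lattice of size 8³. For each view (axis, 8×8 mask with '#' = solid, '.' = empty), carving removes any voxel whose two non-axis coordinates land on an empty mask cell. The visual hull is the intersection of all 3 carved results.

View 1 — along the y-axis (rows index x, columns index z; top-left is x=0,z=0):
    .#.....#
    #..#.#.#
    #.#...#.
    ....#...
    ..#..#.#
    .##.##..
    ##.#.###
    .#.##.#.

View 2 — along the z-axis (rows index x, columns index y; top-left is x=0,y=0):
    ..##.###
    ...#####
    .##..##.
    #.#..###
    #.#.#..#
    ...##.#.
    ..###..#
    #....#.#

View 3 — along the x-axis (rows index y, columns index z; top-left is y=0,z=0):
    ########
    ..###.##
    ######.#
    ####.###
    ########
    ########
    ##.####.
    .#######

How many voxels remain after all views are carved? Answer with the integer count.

full grid |V| = 512
carve view 1 (along y, XZ-mask fill 27/64): 216 voxels remain
carve view 2 (along z, XY-mask fill 33/64): 107 voxels remain
carve view 3 (along x, YZ-mask fill 56/64): 97 voxels remain

voxel count = 97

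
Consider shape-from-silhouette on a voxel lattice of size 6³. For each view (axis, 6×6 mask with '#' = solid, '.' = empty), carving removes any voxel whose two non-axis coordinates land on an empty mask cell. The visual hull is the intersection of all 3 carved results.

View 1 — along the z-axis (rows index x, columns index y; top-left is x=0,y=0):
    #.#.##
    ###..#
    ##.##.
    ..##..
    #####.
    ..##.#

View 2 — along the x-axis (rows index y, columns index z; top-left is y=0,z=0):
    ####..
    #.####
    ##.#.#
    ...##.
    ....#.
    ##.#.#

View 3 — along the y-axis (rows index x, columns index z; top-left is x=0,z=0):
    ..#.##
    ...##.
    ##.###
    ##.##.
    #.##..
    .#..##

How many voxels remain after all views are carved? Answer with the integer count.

38 voxels

before carving: 216 voxels (6×6×6)
carve view 1 (along z, XY-mask fill 22/36): 132 voxels remain
carve view 2 (along x, YZ-mask fill 20/36): 74 voxels remain
carve view 3 (along y, XZ-mask fill 20/36): 38 voxels remain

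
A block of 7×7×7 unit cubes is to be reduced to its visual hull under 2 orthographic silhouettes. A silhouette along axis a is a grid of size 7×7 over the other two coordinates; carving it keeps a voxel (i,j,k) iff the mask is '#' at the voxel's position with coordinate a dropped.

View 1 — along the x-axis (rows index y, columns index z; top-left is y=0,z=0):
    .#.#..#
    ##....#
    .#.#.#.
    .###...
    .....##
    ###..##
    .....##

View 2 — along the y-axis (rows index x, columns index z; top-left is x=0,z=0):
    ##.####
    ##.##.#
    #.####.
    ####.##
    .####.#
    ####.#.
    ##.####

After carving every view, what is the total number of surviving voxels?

before carving: 343 voxels (7×7×7)
carve view 1 (along x, YZ-mask fill 21/49): 147 voxels remain
carve view 2 (along y, XZ-mask fill 38/49): 116 voxels remain

voxel count = 116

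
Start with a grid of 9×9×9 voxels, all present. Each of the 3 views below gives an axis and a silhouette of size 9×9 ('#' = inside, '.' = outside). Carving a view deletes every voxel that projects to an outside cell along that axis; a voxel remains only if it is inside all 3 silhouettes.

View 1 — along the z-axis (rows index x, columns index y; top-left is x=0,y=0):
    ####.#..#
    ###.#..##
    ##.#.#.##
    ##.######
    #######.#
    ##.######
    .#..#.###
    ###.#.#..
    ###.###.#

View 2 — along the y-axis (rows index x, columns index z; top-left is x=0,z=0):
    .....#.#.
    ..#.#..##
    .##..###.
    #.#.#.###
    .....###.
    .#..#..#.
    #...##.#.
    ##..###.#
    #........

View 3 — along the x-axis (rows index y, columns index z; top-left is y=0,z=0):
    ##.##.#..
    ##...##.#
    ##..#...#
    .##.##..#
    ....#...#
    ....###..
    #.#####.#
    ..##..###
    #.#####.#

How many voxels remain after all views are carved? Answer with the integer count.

full grid |V| = 729
carve view 1 (along z, XY-mask fill 59/81): 531 voxels remain
carve view 2 (along y, XZ-mask fill 34/81): 219 voxels remain
carve view 3 (along x, YZ-mask fill 43/81): 114 voxels remain

voxel count = 114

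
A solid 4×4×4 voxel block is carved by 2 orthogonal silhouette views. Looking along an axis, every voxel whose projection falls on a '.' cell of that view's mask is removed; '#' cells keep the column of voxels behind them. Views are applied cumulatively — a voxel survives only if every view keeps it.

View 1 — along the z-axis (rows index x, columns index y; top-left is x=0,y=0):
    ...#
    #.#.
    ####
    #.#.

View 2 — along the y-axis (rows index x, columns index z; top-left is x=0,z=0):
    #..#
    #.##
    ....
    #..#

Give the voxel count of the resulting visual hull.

|visual hull| = 12

full grid |V| = 64
  1. axis=2 (XY plane), |mask|=9  ⇒  voxels=36
  2. axis=1 (XZ plane), |mask|=7  ⇒  voxels=12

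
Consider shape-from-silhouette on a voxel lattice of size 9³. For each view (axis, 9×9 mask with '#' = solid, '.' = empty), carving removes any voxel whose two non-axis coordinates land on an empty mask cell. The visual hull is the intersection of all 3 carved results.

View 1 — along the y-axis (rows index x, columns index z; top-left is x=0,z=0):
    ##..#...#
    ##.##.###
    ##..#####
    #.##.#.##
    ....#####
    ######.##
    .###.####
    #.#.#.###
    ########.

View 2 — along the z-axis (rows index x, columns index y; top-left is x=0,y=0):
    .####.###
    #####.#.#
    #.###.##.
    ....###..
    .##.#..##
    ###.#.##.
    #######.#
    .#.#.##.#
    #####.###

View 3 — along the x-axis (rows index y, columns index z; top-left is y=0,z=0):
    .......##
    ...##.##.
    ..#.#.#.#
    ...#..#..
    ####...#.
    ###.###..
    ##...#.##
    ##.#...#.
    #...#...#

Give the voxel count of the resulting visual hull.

initial block: 9^3 = 729
  1. axis=1 (XZ plane), |mask|=58  ⇒  voxels=522
  2. axis=2 (XY plane), |mask|=55  ⇒  voxels=360
  3. axis=0 (YZ plane), |mask|=35  ⇒  voxels=157

|visual hull| = 157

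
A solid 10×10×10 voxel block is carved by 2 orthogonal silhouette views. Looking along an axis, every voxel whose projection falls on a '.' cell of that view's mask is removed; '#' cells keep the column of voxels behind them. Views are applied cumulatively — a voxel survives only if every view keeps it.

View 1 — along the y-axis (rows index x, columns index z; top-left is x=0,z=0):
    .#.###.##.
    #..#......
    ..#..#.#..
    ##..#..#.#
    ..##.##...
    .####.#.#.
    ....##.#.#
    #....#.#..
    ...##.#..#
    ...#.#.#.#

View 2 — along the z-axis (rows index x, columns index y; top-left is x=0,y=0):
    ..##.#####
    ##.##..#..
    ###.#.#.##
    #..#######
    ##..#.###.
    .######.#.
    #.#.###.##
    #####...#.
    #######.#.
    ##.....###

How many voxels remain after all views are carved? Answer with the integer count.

remaining voxels: 277

full grid |V| = 1000
carve view 1 (along y, XZ-mask fill 41/100): 410 voxels remain
carve view 2 (along z, XY-mask fill 66/100): 277 voxels remain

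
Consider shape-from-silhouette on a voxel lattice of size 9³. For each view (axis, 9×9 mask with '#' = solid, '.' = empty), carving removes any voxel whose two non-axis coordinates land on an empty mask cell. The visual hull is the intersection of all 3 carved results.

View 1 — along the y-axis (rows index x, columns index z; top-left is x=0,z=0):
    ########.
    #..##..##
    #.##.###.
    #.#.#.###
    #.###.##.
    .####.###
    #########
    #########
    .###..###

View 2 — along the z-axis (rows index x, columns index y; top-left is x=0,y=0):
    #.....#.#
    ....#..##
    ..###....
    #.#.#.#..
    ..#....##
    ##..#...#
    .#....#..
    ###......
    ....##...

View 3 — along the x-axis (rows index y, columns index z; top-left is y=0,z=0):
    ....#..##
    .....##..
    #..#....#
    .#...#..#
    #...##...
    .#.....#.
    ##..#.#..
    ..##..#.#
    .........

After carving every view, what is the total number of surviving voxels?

51 voxels

start: 9×9×9 = 729 voxels
after view 1 [y-axis, 62 of 81 cells solid] → remaining = 558
after view 2 [z-axis, 27 of 81 cells solid] → remaining = 184
after view 3 [x-axis, 24 of 81 cells solid] → remaining = 51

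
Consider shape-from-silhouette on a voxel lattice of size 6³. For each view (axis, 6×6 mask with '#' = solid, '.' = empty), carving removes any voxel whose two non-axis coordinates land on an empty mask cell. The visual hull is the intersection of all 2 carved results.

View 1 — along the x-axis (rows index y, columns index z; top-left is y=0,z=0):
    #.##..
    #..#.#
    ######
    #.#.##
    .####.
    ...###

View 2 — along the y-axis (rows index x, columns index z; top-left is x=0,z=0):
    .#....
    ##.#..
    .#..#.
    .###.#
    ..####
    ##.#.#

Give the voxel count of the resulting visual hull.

start: 6×6×6 = 216 voxels
V1 x: intersect with YZ mask (23 set) -- 138 left
V2 y: intersect with XZ mask (18 set) -- 66 left

remaining voxels: 66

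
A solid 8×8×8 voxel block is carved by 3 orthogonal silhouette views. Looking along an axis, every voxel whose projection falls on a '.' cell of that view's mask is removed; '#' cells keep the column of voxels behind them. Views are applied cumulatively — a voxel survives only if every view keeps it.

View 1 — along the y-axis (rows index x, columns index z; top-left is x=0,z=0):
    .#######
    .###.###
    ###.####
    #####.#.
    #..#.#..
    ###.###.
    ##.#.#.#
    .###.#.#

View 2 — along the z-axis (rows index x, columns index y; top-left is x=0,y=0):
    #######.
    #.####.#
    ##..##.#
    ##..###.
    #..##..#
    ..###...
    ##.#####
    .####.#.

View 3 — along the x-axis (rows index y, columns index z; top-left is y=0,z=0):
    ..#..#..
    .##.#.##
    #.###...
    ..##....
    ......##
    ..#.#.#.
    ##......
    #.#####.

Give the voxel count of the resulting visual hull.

remaining voxels: 89

start: 8×8×8 = 512 voxels
V1 y: intersect with XZ mask (45 set) -- 360 left
V2 z: intersect with XY mask (42 set) -- 240 left
V3 x: intersect with YZ mask (26 set) -- 89 left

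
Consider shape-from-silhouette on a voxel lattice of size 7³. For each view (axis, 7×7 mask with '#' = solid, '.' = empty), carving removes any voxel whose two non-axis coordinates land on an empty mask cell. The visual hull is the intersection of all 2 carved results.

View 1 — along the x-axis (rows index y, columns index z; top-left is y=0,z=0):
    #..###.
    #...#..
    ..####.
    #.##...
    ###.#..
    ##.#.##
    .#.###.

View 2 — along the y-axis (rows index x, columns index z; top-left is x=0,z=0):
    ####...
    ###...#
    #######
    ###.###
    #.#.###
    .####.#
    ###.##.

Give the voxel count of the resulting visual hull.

voxel count = 130

start: 7×7×7 = 343 voxels
  1. axis=0 (YZ plane), |mask|=26  ⇒  voxels=182
  2. axis=1 (XZ plane), |mask|=36  ⇒  voxels=130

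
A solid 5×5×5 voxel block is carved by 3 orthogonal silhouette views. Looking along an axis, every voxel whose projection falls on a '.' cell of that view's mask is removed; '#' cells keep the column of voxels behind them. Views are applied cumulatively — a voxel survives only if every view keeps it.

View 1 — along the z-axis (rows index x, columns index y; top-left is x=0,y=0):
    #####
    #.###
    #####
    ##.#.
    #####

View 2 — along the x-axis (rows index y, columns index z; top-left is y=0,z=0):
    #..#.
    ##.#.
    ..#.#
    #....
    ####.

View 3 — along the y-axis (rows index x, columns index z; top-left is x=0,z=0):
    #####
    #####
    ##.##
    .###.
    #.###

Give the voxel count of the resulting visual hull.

before carving: 125 voxels (5×5×5)
V1 z: intersect with XY mask (22 set) -- 110 left
V2 x: intersect with YZ mask (12 set) -- 51 left
V3 y: intersect with XZ mask (21 set) -- 44 left

|visual hull| = 44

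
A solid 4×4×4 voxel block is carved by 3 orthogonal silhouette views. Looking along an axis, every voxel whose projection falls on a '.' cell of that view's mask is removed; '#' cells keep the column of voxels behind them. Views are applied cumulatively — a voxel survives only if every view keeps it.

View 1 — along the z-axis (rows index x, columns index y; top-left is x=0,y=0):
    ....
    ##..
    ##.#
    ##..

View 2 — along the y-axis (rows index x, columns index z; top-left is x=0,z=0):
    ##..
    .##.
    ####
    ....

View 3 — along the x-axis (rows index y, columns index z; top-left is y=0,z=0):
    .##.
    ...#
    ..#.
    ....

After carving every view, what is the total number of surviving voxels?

voxel count = 5

initial block: 4^3 = 64
step 1: project along z, AND mask (7/16) → |grid| = 28
step 2: project along y, AND mask (8/16) → |grid| = 16
step 3: project along x, AND mask (4/16) → |grid| = 5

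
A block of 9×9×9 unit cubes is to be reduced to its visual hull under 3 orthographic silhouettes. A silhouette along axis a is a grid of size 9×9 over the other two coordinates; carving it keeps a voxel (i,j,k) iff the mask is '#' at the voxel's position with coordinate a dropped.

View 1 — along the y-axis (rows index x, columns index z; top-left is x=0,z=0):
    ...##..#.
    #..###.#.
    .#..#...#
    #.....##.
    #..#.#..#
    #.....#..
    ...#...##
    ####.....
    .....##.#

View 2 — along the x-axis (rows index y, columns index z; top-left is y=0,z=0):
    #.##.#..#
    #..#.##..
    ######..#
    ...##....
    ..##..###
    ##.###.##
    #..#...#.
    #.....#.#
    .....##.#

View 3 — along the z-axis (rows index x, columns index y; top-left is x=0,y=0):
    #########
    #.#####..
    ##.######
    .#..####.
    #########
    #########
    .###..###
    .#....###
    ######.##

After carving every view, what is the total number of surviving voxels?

before carving: 729 voxels (9×9×9)
[1] y-view keeps 30 columns → grid now 270
[2] x-view keeps 39 columns → grid now 144
[3] z-view keeps 64 columns → grid now 112

voxel count = 112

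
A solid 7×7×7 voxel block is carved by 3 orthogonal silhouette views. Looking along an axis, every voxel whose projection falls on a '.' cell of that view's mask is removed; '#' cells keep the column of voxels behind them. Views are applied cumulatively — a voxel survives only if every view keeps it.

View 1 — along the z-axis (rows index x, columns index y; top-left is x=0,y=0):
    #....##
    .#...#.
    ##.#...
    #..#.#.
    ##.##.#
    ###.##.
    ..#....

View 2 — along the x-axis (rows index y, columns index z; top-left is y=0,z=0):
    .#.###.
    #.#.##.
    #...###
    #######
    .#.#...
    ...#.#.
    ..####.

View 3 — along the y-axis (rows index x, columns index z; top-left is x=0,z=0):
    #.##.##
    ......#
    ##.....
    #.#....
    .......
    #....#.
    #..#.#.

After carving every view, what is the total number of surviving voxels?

start: 7×7×7 = 343 voxels
V1 z: intersect with XY mask (22 set) -- 154 left
V2 x: intersect with YZ mask (27 set) -- 85 left
V3 y: intersect with XZ mask (15 set) -- 21 left

remaining voxels: 21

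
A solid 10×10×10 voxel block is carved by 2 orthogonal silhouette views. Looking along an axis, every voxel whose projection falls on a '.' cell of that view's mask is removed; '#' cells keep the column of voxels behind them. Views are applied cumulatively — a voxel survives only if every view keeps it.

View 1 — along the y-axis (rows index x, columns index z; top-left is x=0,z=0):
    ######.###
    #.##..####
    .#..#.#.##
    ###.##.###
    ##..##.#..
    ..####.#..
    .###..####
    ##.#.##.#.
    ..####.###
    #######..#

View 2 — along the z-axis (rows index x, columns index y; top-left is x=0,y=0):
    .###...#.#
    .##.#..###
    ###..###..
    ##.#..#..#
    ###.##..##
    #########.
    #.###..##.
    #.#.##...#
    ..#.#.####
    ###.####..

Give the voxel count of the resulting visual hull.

remaining voxels: 407

initial block: 10^3 = 1000
[1] y-view keeps 67 columns → grid now 670
[2] z-view keeps 62 columns → grid now 407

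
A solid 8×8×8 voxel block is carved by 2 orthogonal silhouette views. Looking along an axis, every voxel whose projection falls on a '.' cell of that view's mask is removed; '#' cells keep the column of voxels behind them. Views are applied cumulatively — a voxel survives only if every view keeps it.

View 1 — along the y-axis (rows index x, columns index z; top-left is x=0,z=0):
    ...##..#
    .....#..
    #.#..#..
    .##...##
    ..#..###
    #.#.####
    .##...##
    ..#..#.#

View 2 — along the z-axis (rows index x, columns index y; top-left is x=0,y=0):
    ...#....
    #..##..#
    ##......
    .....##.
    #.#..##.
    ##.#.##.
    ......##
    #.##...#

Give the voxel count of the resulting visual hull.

full grid |V| = 512
V1 y: intersect with XZ mask (28 set) -- 224 left
V2 z: intersect with XY mask (24 set) -- 87 left

|visual hull| = 87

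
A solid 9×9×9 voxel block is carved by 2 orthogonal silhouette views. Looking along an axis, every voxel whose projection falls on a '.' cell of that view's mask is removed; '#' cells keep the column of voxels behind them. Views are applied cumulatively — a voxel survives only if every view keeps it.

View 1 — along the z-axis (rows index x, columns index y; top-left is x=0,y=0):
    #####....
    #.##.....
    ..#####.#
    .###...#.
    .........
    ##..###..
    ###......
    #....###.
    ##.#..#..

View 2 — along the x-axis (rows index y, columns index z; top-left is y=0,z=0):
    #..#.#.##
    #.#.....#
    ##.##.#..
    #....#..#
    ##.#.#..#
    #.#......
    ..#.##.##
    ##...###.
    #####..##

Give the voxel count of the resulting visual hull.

remaining voxels: 143

before carving: 729 voxels (9×9×9)
V1 z: intersect with XY mask (34 set) -- 306 left
V2 x: intersect with YZ mask (40 set) -- 143 left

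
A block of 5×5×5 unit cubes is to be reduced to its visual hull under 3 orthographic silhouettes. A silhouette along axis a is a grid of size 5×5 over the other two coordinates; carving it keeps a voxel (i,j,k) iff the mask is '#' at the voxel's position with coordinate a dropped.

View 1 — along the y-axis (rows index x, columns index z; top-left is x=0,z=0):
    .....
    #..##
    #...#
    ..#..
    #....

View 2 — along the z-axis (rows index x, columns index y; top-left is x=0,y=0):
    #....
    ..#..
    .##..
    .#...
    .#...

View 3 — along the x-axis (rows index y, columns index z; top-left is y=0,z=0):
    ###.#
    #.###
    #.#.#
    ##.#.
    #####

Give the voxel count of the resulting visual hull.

initial block: 5^3 = 125
step 1: project along y, AND mask (7/25) → |grid| = 35
step 2: project along z, AND mask (6/25) → |grid| = 9
step 3: project along x, AND mask (19/25) → |grid| = 8

voxel count = 8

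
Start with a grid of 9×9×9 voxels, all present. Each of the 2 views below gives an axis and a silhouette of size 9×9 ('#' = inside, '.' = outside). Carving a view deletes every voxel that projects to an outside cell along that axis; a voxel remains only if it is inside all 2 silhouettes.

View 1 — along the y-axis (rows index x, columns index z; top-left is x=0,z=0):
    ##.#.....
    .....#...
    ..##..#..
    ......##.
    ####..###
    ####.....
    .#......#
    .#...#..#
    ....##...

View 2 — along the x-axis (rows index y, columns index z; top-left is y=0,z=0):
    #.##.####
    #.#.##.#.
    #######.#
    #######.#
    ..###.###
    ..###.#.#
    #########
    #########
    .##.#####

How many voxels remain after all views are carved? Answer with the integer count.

full grid |V| = 729
carve view 1 (along y, XZ-mask fill 27/81): 243 voxels remain
carve view 2 (along x, YZ-mask fill 64/81): 187 voxels remain

187 voxels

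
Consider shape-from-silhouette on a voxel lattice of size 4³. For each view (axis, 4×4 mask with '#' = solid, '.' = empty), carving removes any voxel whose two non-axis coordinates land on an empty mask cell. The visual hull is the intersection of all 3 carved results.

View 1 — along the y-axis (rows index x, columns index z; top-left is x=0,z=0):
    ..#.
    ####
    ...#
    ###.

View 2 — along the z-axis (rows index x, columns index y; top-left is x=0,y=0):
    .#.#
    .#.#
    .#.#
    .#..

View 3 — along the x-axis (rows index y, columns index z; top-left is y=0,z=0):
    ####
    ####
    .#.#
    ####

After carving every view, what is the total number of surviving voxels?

start: 4×4×4 = 64 voxels
carve view 1 (along y, XZ-mask fill 9/16): 36 voxels remain
carve view 2 (along z, XY-mask fill 7/16): 15 voxels remain
carve view 3 (along x, YZ-mask fill 14/16): 15 voxels remain

voxel count = 15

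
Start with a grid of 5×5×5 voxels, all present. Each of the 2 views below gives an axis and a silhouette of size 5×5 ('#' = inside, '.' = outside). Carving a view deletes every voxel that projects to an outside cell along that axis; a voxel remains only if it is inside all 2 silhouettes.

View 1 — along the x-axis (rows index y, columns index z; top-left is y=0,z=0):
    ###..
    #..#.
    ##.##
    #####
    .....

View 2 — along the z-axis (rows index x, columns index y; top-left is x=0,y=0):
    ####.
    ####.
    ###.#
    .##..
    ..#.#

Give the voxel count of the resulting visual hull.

full grid |V| = 125
[1] x-view keeps 14 columns → grid now 70
[2] z-view keeps 16 columns → grid now 47

|visual hull| = 47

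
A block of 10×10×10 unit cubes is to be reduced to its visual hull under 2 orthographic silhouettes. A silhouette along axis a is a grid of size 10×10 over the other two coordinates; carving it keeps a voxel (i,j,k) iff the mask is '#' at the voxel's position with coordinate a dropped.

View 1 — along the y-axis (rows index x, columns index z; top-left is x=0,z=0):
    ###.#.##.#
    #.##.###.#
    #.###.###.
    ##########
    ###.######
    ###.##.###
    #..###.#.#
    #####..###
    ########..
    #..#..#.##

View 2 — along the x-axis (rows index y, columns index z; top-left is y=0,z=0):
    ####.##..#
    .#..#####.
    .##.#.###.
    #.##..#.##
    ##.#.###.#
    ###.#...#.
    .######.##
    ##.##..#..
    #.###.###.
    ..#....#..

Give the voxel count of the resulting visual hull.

443 voxels

full grid |V| = 1000
after view 1 [y-axis, 75 of 100 cells solid] → remaining = 750
after view 2 [x-axis, 59 of 100 cells solid] → remaining = 443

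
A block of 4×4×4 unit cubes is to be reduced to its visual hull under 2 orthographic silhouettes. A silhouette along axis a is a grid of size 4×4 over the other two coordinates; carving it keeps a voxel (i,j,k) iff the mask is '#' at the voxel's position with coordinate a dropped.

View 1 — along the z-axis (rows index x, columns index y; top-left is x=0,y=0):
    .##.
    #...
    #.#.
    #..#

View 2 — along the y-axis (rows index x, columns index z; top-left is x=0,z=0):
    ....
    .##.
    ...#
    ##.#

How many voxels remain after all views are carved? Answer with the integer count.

10 voxels

full grid |V| = 64
[1] z-view keeps 7 columns → grid now 28
[2] y-view keeps 6 columns → grid now 10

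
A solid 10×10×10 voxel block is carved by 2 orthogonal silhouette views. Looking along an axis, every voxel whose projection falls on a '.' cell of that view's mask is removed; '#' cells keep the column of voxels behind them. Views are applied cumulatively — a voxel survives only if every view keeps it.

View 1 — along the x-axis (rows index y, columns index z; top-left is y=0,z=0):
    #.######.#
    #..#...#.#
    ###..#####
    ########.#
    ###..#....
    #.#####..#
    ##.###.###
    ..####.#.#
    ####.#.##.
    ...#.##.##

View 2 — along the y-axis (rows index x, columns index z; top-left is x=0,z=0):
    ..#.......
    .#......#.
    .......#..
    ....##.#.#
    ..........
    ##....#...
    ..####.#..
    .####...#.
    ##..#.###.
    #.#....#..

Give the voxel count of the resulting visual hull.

before carving: 1000 voxels (10×10×10)
carve view 1 (along x, YZ-mask fill 66/100): 660 voxels remain
carve view 2 (along y, XZ-mask fill 30/100): 191 voxels remain

|visual hull| = 191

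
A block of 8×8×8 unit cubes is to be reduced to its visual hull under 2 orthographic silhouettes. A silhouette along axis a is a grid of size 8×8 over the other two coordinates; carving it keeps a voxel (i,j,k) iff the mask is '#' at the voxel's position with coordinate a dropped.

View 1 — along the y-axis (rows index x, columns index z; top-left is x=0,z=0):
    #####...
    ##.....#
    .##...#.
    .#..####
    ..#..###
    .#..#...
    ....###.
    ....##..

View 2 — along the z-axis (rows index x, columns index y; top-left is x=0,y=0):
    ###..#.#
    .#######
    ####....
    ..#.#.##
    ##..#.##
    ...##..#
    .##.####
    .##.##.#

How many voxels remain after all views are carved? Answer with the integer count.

before carving: 512 voxels (8×8×8)
[1] y-view keeps 27 columns → grid now 216
[2] z-view keeps 39 columns → grid now 132

|visual hull| = 132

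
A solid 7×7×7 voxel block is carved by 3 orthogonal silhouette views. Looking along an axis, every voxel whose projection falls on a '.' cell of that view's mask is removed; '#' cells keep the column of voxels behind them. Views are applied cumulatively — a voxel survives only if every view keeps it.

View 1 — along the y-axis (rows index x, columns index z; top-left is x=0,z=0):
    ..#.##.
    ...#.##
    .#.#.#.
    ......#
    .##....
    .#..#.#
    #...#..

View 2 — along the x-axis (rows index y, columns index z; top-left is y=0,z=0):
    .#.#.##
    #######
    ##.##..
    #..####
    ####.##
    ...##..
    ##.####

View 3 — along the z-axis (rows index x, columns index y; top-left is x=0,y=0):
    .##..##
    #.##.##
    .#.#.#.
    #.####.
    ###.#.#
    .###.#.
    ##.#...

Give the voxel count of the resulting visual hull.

start: 7×7×7 = 343 voxels
carve view 1 (along y, XZ-mask fill 17/49): 119 voxels remain
carve view 2 (along x, YZ-mask fill 34/49): 83 voxels remain
carve view 3 (along z, XY-mask fill 29/49): 46 voxels remain

voxel count = 46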